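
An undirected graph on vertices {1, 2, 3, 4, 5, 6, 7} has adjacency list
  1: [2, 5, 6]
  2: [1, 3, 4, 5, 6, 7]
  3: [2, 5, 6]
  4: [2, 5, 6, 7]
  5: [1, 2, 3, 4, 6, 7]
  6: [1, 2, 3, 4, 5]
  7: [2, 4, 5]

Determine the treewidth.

3

A width-3 tree decomposition is:
Bags: B1 = {1, 2, 5, 6}  B2 = {2, 3, 5, 6}  B3 = {2, 4, 5, 6}  B4 = {2, 4, 5, 7}
Tree: B1–B2, B2–B3, B3–B4
Every bag has size at most 4, so the width is 4 − 1 = 3 and tw(G) ≤ 3. On the other hand G contains the 4-clique {1, 2, 5, 6}. A clique must lie in a single bag of any decomposition, so no decomposition can have width below 3. Combining the bounds, tw(G) = 3.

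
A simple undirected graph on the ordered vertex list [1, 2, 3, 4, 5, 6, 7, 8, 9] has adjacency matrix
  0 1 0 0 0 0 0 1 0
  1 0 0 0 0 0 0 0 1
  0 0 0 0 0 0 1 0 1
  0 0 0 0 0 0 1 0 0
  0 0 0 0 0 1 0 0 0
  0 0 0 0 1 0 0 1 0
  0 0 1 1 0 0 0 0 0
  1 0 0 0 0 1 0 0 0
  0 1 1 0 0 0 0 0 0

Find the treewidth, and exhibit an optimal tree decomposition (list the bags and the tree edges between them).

Treewidth 1.
Bags: B1 = {5, 6}  B2 = {6, 8}  B3 = {1, 8}  B4 = {1, 2}  B5 = {2, 9}  B6 = {3, 9}  B7 = {3, 7}  B8 = {4, 7}
Tree: B1–B2, B2–B3, B3–B4, B4–B5, B5–B6, B6–B7, B7–B8

Every bag has size at most 2, so the width is 2 − 1 = 1 and tw(G) ≤ 1. G has an edge, so its treewidth is at least 1. The upper and lower bounds meet at 1, so that is the treewidth.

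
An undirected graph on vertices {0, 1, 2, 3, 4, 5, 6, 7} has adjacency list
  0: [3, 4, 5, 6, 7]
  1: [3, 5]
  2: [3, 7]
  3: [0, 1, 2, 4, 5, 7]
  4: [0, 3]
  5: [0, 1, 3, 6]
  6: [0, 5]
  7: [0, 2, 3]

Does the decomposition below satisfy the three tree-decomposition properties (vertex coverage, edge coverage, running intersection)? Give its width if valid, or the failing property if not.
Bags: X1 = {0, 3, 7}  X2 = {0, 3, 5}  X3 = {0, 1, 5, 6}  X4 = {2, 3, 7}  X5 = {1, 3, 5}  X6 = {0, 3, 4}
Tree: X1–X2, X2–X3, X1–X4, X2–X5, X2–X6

A tree decomposition must satisfy three properties: every vertex lies in some bag; for every edge, both endpoints lie together in some bag; and for every vertex, the bags containing it form a connected subtree. Here bags containing vertex 1 are not connected in the tree, so the decomposition is invalid.

No — bags containing vertex 1 are not connected in the tree.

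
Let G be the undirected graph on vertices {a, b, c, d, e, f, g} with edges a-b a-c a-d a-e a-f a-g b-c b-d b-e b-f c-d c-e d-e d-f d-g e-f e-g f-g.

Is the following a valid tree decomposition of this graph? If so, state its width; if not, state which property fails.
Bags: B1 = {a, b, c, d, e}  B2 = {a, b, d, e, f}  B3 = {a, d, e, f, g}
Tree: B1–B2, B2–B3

Yes; width 4.

Every vertex of G appears in some bag (union = {a, b, c, d, e, f, g}); every edge is covered by a bag; and for each vertex v the set of bags containing v is connected in the bag tree. The decomposition is therefore valid. The largest bag has 5 vertices, so the width is 4.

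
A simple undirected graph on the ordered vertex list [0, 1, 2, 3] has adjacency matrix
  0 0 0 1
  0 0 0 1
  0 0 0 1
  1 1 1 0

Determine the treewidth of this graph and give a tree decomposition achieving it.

Each bag holds 2 vertices, so the decomposition has width 1, which upper-bounds the treewidth. Any graph with an edge has treewidth ≥ 1, and G has the edge 3–1. The upper and lower bounds meet at 1, so that is the treewidth.

Treewidth 1.
One such decomposition:
Bags: B1 = {1, 3}  B2 = {0, 3}  B3 = {2, 3}
Tree: B1–B2, B2–B3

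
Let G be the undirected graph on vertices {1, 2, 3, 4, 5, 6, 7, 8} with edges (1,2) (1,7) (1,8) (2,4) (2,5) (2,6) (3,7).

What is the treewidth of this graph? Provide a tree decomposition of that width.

Treewidth 1.
One optimal decomposition is:
Bags: B1 = {1, 7}  B2 = {3, 7}  B3 = {1, 2}  B4 = {2, 6}  B5 = {2, 5}  B6 = {2, 4}  B7 = {1, 8}
Tree: B1–B2, B1–B3, B3–B4, B3–B5, B4–B6, B1–B7

Every bag has size at most 2, so the width is 2 − 1 = 1 and tw(G) ≤ 1. Since G has at least one edge (e.g. 7–1), it is not an edgeless graph, so tw(G) ≥ 1. Combining the bounds, tw(G) = 1.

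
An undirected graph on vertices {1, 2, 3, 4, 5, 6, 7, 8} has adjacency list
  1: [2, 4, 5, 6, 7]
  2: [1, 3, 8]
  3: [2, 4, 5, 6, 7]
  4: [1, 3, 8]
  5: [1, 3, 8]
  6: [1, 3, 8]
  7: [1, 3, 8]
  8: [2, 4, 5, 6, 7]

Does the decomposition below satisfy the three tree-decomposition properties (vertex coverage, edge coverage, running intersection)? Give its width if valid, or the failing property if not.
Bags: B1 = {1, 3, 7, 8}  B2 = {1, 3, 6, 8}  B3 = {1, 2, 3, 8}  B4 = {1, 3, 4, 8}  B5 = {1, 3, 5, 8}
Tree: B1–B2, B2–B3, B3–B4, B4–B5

Yes; width 3.

Vertex coverage: the bags together contain {1, 2, 3, 4, 5, 6, 7, 8}, the full vertex set. Edge coverage: each edge of G has both endpoints in at least one bag. Running intersection: for every vertex, the bags containing it form a connected subtree. All three properties hold, so this is a valid tree decomposition of width max|bag| − 1 = 3, and hence tw(G) ≤ 3.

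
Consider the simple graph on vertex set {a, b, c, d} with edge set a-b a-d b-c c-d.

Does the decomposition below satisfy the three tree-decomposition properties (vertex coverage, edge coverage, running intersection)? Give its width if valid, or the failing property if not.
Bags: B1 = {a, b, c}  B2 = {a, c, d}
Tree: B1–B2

Yes; width 2.

Vertex coverage: the bags together contain {a, b, c, d}, the full vertex set. Edge coverage: each edge of G has both endpoints in at least one bag. Running intersection: for every vertex, the bags containing it form a connected subtree. All three properties hold, so this is a valid tree decomposition of width max|bag| − 1 = 2, and hence tw(G) ≤ 2.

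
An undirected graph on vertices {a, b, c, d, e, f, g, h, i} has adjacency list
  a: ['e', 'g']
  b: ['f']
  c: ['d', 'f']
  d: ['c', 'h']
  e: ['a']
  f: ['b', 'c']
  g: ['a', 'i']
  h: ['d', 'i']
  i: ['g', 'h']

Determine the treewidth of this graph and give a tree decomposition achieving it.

Treewidth 1.
Bags: B1 = {b, f}  B2 = {c, f}  B3 = {c, d}  B4 = {d, h}  B5 = {h, i}  B6 = {g, i}  B7 = {a, g}  B8 = {a, e}
Tree: B1–B2, B2–B3, B3–B4, B4–B5, B5–B6, B6–B7, B7–B8

The largest bag has 2 vertices, giving width 1; this decomposition certifies tw(G) ≤ 1. Since G has at least one edge (e.g. b–f), it is not an edgeless graph, so tw(G) ≥ 1. The upper and lower bounds meet at 1, so that is the treewidth.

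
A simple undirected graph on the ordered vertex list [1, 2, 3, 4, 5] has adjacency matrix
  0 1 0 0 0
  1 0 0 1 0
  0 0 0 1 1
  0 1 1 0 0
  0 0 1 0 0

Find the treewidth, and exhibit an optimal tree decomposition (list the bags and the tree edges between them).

Treewidth 1.
Bags: B1 = {1, 2}  B2 = {2, 4}  B3 = {3, 4}  B4 = {3, 5}
Tree: B1–B2, B2–B3, B3–B4

Every bag has size at most 2, so the width is 2 − 1 = 1 and tw(G) ≤ 1. Since G has at least one edge (e.g. 1–2), it is not an edgeless graph, so tw(G) ≥ 1. Hence tw(G) = 1 exactly.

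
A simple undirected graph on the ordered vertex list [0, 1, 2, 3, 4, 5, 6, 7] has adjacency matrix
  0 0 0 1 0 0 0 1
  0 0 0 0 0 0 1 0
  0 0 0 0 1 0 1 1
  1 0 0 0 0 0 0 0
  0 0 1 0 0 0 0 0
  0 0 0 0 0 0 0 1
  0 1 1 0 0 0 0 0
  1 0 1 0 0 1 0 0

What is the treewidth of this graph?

1

A width-1 tree decomposition is:
Bags: B1 = {5, 7}  B2 = {2, 7}  B3 = {2, 4}  B4 = {2, 6}  B5 = {1, 6}  B6 = {0, 7}  B7 = {0, 3}
Tree: B1–B2, B2–B3, B2–B4, B4–B5, B2–B6, B6–B7
Each bag holds 2 vertices, so the decomposition has width 1, which upper-bounds the treewidth. G has an edge, so its treewidth is at least 1. Hence tw(G) = 1 exactly.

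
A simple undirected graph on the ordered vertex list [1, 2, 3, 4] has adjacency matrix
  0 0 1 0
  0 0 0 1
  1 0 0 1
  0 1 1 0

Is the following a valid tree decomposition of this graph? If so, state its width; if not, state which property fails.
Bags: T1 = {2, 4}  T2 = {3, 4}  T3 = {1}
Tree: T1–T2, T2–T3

No — edge (3,1) lies in no bag.

A tree decomposition must satisfy three properties: every vertex lies in some bag; for every edge, both endpoints lie together in some bag; and for every vertex, the bags containing it form a connected subtree. Here edge (3,1) lies in no bag, so the decomposition is invalid.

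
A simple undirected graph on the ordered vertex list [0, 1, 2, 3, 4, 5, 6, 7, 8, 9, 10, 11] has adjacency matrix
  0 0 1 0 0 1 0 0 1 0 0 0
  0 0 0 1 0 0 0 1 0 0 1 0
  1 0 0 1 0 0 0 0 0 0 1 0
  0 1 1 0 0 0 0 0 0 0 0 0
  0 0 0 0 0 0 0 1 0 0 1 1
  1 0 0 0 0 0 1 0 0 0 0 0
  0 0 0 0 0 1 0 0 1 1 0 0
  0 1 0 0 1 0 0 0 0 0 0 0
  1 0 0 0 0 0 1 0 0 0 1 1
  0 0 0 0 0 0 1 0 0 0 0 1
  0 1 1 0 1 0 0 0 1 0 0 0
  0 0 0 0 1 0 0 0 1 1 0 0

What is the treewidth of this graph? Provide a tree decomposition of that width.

The largest bag has 4 vertices, giving width 3; this decomposition certifies tw(G) ≤ 3. For the lower bound: the 4 vertex sets {5,6,9}, {11}, {8}, {0,2,4,10} are disjoint, each induces a connected subgraph, and every pair is joined by at least one edge of G. Contracting each set to a single vertex therefore yields K_{4} as a minor, and since treewidth is minor-monotone, tw(G) ≥ tw(K_{4}) = 3. Therefore the treewidth is 3.

Treewidth 3.
One such decomposition:
Bags: B1 = {5, 6, 9, 11}  B2 = {5, 6, 8, 11}  B3 = {0, 5, 8, 11}  B4 = {0, 4, 8, 11}  B5 = {0, 4, 8, 10}  B6 = {0, 2, 4, 10}  B7 = {2, 4, 7, 10}  B8 = {1, 2, 7, 10}  B9 = {1, 2, 3, 7}
Tree: B1–B2, B2–B3, B3–B4, B4–B5, B5–B6, B6–B7, B7–B8, B8–B9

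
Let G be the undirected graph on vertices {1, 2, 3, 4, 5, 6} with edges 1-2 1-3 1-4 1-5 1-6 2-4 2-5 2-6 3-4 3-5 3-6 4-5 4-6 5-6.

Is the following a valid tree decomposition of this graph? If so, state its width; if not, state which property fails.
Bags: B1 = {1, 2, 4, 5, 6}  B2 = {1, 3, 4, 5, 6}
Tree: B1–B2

Yes; width 4.

Checking the three conditions: (i) the bags cover all of {1, 2, 3, 4, 5, 6}; (ii) for each edge, some bag contains both endpoints; (iii) the bags containing any fixed vertex form a subtree. All hold, so the decomposition is valid with width 5 − 1 = 4.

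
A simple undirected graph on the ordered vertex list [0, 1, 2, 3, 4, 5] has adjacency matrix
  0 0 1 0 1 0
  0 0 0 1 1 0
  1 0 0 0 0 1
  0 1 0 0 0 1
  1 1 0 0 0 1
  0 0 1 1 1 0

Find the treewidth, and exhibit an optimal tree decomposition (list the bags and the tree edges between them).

Treewidth 2.
One optimal decomposition is:
Bags: B1 = {0, 2, 4}  B2 = {2, 4, 5}  B3 = {1, 4, 5}  B4 = {1, 3, 5}
Tree: B1–B2, B2–B3, B3–B4

Each bag holds 3 vertices, so the decomposition has width 2, which upper-bounds the treewidth. The edges 0–2–5–4–0 form a cycle, so G is not a tree and its treewidth is at least 2. Therefore the treewidth is 2.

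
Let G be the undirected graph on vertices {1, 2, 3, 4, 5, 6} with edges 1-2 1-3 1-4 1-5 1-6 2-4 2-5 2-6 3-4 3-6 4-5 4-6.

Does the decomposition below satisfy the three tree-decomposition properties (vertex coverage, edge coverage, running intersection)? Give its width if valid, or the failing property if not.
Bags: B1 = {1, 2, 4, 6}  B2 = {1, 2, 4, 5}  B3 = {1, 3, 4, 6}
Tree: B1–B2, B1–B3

Yes; width 3.

Every vertex of G appears in some bag (union = {1, 2, 3, 4, 5, 6}); every edge is covered by a bag; and for each vertex v the set of bags containing v is connected in the bag tree. The decomposition is therefore valid. The largest bag has 4 vertices, so the width is 3.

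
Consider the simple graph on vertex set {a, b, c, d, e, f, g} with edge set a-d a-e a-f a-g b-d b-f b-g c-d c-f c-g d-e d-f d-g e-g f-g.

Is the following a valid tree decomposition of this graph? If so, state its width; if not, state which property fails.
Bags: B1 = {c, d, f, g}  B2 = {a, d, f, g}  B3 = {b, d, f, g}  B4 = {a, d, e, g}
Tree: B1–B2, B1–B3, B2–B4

Yes; width 3.

Every vertex of G appears in some bag (union = {a, b, c, d, e, f, g}); every edge is covered by a bag; and for each vertex v the set of bags containing v is connected in the bag tree. The decomposition is therefore valid. The largest bag has 4 vertices, so the width is 3.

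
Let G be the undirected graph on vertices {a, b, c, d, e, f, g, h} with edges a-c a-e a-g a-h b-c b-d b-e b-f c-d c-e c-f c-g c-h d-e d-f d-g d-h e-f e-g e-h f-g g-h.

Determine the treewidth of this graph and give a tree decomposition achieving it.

Treewidth 4.
Bags: B1 = {c, d, e, f, g}  B2 = {c, d, e, g, h}  B3 = {a, c, e, g, h}  B4 = {b, c, d, e, f}
Tree: B1–B2, B2–B3, B1–B4

Every bag has size at most 5, so the width is 5 − 1 = 4 and tw(G) ≤ 4. Conversely, {c, d, e, g, h} is a clique of size 5, and the vertices of any clique must share a bag in every tree decomposition; so some bag has ≥ 5 vertices and tw(G) ≥ 4. Combining the bounds, tw(G) = 4.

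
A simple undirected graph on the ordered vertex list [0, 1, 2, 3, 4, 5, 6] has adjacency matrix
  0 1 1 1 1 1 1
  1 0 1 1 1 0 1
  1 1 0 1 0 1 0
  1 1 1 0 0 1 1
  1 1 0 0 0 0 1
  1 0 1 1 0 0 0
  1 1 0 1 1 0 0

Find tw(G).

3

A width-3 tree decomposition is:
Bags: B1 = {0, 1, 2, 3}  B2 = {0, 2, 3, 5}  B3 = {0, 1, 3, 6}  B4 = {0, 1, 4, 6}
Tree: B1–B2, B1–B3, B3–B4
Each bag holds 4 vertices, so the decomposition has width 3, which upper-bounds the treewidth. On the other hand G contains the 4-clique {0, 1, 2, 3}. A clique must lie in a single bag of any decomposition, so no decomposition can have width below 3. Hence tw(G) = 3 exactly.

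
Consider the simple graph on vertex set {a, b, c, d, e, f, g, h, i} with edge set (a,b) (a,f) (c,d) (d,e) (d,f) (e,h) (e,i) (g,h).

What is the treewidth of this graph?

1

A width-1 tree decomposition is:
Bags: B1 = {c, d}  B2 = {d, f}  B3 = {d, e}  B4 = {e, h}  B5 = {a, f}  B6 = {g, h}  B7 = {e, i}  B8 = {a, b}
Tree: B1–B2, B2–B3, B3–B4, B2–B5, B4–B6, B4–B7, B5–B8
Every bag has size at most 2, so the width is 2 − 1 = 1 and tw(G) ≤ 1. G has an edge, so its treewidth is at least 1. Hence tw(G) = 1 exactly.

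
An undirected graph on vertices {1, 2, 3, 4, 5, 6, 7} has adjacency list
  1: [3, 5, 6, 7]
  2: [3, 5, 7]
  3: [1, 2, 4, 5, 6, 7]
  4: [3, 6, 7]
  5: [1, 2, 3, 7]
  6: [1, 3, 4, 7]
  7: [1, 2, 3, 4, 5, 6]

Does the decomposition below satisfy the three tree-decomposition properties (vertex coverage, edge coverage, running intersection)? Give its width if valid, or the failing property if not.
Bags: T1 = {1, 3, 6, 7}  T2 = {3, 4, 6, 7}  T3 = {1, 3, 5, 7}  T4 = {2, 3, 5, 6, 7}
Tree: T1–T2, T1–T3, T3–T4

A tree decomposition must satisfy three properties: every vertex lies in some bag; for every edge, both endpoints lie together in some bag; and for every vertex, the bags containing it form a connected subtree. Here bags containing vertex 6 are not connected in the tree, so the decomposition is invalid.

No — bags containing vertex 6 are not connected in the tree.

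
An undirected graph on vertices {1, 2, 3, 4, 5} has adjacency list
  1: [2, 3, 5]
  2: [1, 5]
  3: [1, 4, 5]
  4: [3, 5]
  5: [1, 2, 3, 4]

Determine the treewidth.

A width-2 tree decomposition is:
Bags: B1 = {1, 2, 5}  B2 = {1, 3, 5}  B3 = {3, 4, 5}
Tree: B1–B2, B2–B3
Each bag holds 3 vertices, so the decomposition has width 2, which upper-bounds the treewidth. For the lower bound, the 3 vertices {1, 2, 5} are pairwise adjacent, and any tree decomposition puts a clique entirely inside one bag — forcing width ≥ 2. The upper and lower bounds meet at 2, so that is the treewidth.

2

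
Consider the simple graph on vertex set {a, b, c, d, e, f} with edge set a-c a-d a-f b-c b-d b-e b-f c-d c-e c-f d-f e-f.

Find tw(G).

A width-3 tree decomposition is:
Bags: B1 = {b, c, d, f}  B2 = {b, c, e, f}  B3 = {a, c, d, f}
Tree: B1–B2, B1–B3
Every bag has size at most 4, so the width is 4 − 1 = 3 and tw(G) ≤ 3. On the other hand G contains the 4-clique {a, c, d, f}. A clique must lie in a single bag of any decomposition, so no decomposition can have width below 3. The upper and lower bounds meet at 3, so that is the treewidth.

3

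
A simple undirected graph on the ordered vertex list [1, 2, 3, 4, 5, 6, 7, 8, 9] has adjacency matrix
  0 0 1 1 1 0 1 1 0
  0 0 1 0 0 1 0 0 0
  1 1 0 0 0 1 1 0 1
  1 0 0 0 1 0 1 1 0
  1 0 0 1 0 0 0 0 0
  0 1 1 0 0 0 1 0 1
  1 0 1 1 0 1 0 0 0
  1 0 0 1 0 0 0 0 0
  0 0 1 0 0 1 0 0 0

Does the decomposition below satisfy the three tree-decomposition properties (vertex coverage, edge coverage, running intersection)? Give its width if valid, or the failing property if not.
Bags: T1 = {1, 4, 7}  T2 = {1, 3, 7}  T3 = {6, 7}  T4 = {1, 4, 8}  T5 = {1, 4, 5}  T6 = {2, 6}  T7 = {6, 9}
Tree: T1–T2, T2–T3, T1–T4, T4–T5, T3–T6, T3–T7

No — edge (3,6) lies in no bag.

A tree decomposition must satisfy three properties: every vertex lies in some bag; for every edge, both endpoints lie together in some bag; and for every vertex, the bags containing it form a connected subtree. Here edge (3,6) lies in no bag, so the decomposition is invalid.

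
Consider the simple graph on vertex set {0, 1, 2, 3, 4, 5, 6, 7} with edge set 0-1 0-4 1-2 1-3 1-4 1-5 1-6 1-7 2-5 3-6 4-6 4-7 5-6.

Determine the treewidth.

2

A width-2 tree decomposition is:
Bags: B1 = {1, 3, 6}  B2 = {1, 4, 6}  B3 = {0, 1, 4}  B4 = {1, 5, 6}  B5 = {1, 2, 5}  B6 = {1, 4, 7}
Tree: B1–B2, B2–B3, B2–B4, B4–B5, B2–B6
The largest bag has 3 vertices, giving width 2; this decomposition certifies tw(G) ≤ 2. For the lower bound, the 3 vertices {1, 2, 5} are pairwise adjacent, and any tree decomposition puts a clique entirely inside one bag — forcing width ≥ 2. The upper and lower bounds meet at 2, so that is the treewidth.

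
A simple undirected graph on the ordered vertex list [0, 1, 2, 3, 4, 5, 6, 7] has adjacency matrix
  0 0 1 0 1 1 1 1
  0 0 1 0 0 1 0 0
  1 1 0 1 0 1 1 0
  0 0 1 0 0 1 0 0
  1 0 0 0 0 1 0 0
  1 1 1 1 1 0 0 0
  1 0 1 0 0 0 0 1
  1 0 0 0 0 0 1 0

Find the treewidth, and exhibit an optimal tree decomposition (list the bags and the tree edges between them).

Every bag has size at most 3, so the width is 3 − 1 = 2 and tw(G) ≤ 2. On the other hand G contains the 3-clique {0, 2, 5}. A clique must lie in a single bag of any decomposition, so no decomposition can have width below 2. Combining the bounds, tw(G) = 2.

Treewidth 2.
One optimal decomposition is:
Bags: B1 = {0, 2, 5}  B2 = {0, 2, 6}  B3 = {0, 4, 5}  B4 = {2, 3, 5}  B5 = {1, 2, 5}  B6 = {0, 6, 7}
Tree: B1–B2, B1–B3, B1–B4, B4–B5, B2–B6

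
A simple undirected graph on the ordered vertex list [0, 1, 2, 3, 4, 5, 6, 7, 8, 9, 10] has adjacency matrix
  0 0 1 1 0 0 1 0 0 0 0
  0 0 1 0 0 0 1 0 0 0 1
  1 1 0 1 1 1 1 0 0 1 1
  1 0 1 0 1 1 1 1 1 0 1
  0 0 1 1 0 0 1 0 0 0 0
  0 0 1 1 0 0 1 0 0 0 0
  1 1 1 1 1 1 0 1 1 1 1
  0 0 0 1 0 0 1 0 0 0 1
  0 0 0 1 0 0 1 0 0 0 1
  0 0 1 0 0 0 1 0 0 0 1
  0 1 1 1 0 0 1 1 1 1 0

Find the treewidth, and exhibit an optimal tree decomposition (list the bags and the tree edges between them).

The largest bag has 4 vertices, giving width 3; this decomposition certifies tw(G) ≤ 3. For the lower bound, the 4 vertices {3, 6, 8, 10} are pairwise adjacent, and any tree decomposition puts a clique entirely inside one bag — forcing width ≥ 3. Hence tw(G) = 3 exactly.

Treewidth 3.
One such decomposition:
Bags: B1 = {2, 3, 6, 10}  B2 = {3, 6, 7, 10}  B3 = {2, 3, 4, 6}  B4 = {2, 3, 5, 6}  B5 = {2, 6, 9, 10}  B6 = {3, 6, 8, 10}  B7 = {0, 2, 3, 6}  B8 = {1, 2, 6, 10}
Tree: B1–B2, B1–B3, B1–B4, B1–B5, B2–B6, B3–B7, B1–B8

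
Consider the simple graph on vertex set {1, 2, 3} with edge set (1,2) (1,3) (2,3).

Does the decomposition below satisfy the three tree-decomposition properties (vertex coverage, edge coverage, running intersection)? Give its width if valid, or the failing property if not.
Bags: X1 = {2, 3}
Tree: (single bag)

No — vertex 1 appears in no bag.

A tree decomposition must satisfy three properties: every vertex lies in some bag; for every edge, both endpoints lie together in some bag; and for every vertex, the bags containing it form a connected subtree. Here vertex 1 appears in no bag, so the decomposition is invalid.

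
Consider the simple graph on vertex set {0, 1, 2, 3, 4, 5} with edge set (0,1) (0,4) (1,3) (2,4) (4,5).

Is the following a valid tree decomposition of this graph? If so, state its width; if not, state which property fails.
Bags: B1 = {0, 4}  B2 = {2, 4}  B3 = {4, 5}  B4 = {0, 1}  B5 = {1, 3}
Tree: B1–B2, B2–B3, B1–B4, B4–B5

Vertex coverage: the bags together contain {0, 1, 2, 3, 4, 5}, the full vertex set. Edge coverage: each edge of G has both endpoints in at least one bag. Running intersection: for every vertex, the bags containing it form a connected subtree. All three properties hold, so this is a valid tree decomposition of width max|bag| − 1 = 1, and hence tw(G) ≤ 1.

Yes; width 1.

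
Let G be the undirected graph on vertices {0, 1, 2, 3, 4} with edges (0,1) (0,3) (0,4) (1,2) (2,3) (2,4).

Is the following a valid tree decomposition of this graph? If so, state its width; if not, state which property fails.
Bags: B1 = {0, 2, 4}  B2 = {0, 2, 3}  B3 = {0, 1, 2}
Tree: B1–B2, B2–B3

Every vertex of G appears in some bag (union = {0, 1, 2, 3, 4}); every edge is covered by a bag; and for each vertex v the set of bags containing v is connected in the bag tree. The decomposition is therefore valid. The largest bag has 3 vertices, so the width is 2.

Yes; width 2.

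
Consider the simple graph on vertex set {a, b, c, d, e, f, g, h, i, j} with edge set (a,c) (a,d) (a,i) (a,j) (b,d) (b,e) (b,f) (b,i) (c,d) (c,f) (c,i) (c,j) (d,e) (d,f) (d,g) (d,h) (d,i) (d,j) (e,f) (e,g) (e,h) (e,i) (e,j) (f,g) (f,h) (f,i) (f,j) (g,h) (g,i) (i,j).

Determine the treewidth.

4

A width-4 tree decomposition is:
Bags: B1 = {d, e, f, i, j}  B2 = {d, e, f, g, i}  B3 = {b, d, e, f, i}  B4 = {d, e, f, g, h}  B5 = {c, d, f, i, j}  B6 = {a, c, d, i, j}
Tree: B1–B2, B1–B3, B2–B4, B1–B5, B5–B6
The largest bag has 5 vertices, giving width 4; this decomposition certifies tw(G) ≤ 4. Conversely, {a, c, d, i, j} is a clique of size 5, and the vertices of any clique must share a bag in every tree decomposition; so some bag has ≥ 5 vertices and tw(G) ≥ 4. Combining the bounds, tw(G) = 4.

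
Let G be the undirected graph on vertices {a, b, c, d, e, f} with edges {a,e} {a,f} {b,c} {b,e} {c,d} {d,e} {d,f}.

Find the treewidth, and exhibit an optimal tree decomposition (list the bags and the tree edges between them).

Treewidth 2.
One such decomposition:
Bags: B1 = {a, d, f}  B2 = {a, d, e}  B3 = {c, d, e}  B4 = {b, c, e}
Tree: B1–B2, B2–B3, B3–B4

Each bag holds 3 vertices, so the decomposition has width 2, which upper-bounds the treewidth. The edges f–a–e–d–f form a cycle, so G is not a tree and its treewidth is at least 2. Hence tw(G) = 2 exactly.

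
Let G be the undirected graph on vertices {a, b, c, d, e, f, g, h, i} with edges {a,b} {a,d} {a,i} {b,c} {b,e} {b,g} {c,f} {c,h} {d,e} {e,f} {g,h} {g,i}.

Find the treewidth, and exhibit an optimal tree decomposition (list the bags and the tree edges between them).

The largest bag has 4 vertices, giving width 3; this decomposition certifies tw(G) ≤ 3. For the lower bound: the 4 vertex sets {c,f,h}, {g}, {b}, {a,d,e,i} are disjoint, each induces a connected subgraph, and every pair is joined by at least one edge of G. Contracting each set to a single vertex therefore yields K_{4} as a minor, and since treewidth is minor-monotone, tw(G) ≥ tw(K_{4}) = 3. The upper and lower bounds meet at 3, so that is the treewidth.

Treewidth 3.
Bags: B1 = {c, f, g, h}  B2 = {b, c, f, g}  B3 = {b, e, f, g}  B4 = {b, e, g, i}  B5 = {a, b, e, i}  B6 = {a, d, e, i}
Tree: B1–B2, B2–B3, B3–B4, B4–B5, B5–B6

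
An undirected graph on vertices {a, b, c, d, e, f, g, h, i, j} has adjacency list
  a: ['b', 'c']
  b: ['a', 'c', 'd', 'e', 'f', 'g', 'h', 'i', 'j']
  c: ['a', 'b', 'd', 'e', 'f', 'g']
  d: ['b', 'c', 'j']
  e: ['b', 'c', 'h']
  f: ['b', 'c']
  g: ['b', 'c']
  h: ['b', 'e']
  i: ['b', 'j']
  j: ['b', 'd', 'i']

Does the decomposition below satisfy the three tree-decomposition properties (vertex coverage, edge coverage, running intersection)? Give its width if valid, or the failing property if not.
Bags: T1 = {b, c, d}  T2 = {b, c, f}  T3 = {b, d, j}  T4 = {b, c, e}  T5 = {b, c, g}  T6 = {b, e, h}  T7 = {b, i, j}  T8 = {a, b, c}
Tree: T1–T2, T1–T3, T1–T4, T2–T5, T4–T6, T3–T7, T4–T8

Yes; width 2.

Vertex coverage: the bags together contain {a, b, c, d, e, f, g, h, i, j}, the full vertex set. Edge coverage: each edge of G has both endpoints in at least one bag. Running intersection: for every vertex, the bags containing it form a connected subtree. All three properties hold, so this is a valid tree decomposition of width max|bag| − 1 = 2, and hence tw(G) ≤ 2.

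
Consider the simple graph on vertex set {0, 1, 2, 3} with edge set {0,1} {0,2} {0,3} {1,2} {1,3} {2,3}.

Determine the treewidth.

3

A width-3 tree decomposition is:
Bags: B1 = {0, 1, 2, 3}
Tree: (single bag)
A single bag containing all 4 vertices is trivially a valid decomposition of width 3. For the lower bound, the 4 vertices {0, 1, 2, 3} are pairwise adjacent, and any tree decomposition puts a clique entirely inside one bag — forcing width ≥ 3. Hence tw(G) = 3 exactly.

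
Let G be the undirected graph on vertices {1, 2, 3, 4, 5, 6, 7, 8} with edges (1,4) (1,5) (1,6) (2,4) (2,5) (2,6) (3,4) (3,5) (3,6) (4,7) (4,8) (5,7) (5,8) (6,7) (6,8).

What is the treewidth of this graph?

A width-3 tree decomposition is:
Bags: B1 = {4, 5, 6, 8}  B2 = {1, 4, 5, 6}  B3 = {3, 4, 5, 6}  B4 = {4, 5, 6, 7}  B5 = {2, 4, 5, 6}
Tree: B1–B2, B2–B3, B3–B4, B4–B5
Each bag holds 4 vertices, so the decomposition has width 3, which upper-bounds the treewidth. For the lower bound: the 4 vertex sets {6,8}, {1,4}, {5}, {3} are disjoint, each induces a connected subgraph, and every pair is joined by at least one edge of G. Contracting each set to a single vertex therefore yields K_{4} as a minor, and since treewidth is minor-monotone, tw(G) ≥ tw(K_{4}) = 3. Hence tw(G) = 3 exactly.

3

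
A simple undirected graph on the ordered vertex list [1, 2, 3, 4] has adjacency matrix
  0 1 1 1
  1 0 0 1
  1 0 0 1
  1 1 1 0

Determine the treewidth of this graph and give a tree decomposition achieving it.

Treewidth 2.
One such decomposition:
Bags: B1 = {1, 2, 4}  B2 = {1, 3, 4}
Tree: B1–B2

Each bag holds 3 vertices, so the decomposition has width 2, which upper-bounds the treewidth. Conversely, {1, 2, 4} is a clique of size 3, and the vertices of any clique must share a bag in every tree decomposition; so some bag has ≥ 3 vertices and tw(G) ≥ 2. The upper and lower bounds meet at 2, so that is the treewidth.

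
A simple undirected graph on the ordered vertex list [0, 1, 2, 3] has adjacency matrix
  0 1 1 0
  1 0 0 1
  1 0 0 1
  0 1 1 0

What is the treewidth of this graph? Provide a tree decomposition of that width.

The largest bag has 3 vertices, giving width 2; this decomposition certifies tw(G) ≤ 2. For the lower bound, G contains the cycle 1–3–2–0–1, so G is not a forest; only forests have treewidth ≤ 1, hence tw(G) ≥ 2. Combining the bounds, tw(G) = 2.

Treewidth 2.
One such decomposition:
Bags: B1 = {1, 2, 3}  B2 = {0, 1, 2}
Tree: B1–B2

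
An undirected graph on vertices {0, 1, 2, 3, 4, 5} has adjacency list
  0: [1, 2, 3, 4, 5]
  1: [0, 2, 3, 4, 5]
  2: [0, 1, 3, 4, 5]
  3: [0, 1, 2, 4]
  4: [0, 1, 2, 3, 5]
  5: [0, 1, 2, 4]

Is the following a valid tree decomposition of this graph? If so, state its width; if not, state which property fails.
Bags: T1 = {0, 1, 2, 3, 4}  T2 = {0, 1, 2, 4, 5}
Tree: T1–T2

Vertex coverage: the bags together contain {0, 1, 2, 3, 4, 5}, the full vertex set. Edge coverage: each edge of G has both endpoints in at least one bag. Running intersection: for every vertex, the bags containing it form a connected subtree. All three properties hold, so this is a valid tree decomposition of width max|bag| − 1 = 4, and hence tw(G) ≤ 4.

Yes; width 4.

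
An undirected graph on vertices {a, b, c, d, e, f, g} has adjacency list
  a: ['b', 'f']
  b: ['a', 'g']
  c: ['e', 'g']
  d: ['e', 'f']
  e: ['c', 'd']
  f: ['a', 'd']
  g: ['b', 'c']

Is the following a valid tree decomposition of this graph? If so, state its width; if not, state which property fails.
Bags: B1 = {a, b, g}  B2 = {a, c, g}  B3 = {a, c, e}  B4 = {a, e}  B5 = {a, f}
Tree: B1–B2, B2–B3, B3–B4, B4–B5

No — vertex d appears in no bag.

A tree decomposition must satisfy three properties: every vertex lies in some bag; for every edge, both endpoints lie together in some bag; and for every vertex, the bags containing it form a connected subtree. Here vertex d appears in no bag, so the decomposition is invalid.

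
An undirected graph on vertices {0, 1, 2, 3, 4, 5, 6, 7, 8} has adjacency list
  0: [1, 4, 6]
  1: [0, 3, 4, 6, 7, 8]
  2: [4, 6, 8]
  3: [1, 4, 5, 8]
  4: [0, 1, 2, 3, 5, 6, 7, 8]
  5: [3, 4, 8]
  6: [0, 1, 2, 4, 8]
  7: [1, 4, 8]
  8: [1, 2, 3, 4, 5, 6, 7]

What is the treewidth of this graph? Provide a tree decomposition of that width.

Treewidth 3.
One such decomposition:
Bags: B1 = {3, 4, 5, 8}  B2 = {1, 3, 4, 8}  B3 = {1, 4, 6, 8}  B4 = {0, 1, 4, 6}  B5 = {2, 4, 6, 8}  B6 = {1, 4, 7, 8}
Tree: B1–B2, B2–B3, B3–B4, B3–B5, B3–B6

Each bag holds 4 vertices, so the decomposition has width 3, which upper-bounds the treewidth. On the other hand G contains the 4-clique {0, 1, 4, 6}. A clique must lie in a single bag of any decomposition, so no decomposition can have width below 3. The upper and lower bounds meet at 3, so that is the treewidth.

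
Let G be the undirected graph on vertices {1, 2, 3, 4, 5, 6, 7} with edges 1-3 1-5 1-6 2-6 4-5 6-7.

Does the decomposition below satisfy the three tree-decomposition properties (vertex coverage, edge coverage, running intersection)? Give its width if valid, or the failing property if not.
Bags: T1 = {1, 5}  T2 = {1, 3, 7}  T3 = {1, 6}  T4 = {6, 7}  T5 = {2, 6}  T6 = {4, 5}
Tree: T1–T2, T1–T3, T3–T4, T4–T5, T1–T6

A tree decomposition must satisfy three properties: every vertex lies in some bag; for every edge, both endpoints lie together in some bag; and for every vertex, the bags containing it form a connected subtree. Here bags containing vertex 7 are not connected in the tree, so the decomposition is invalid.

No — bags containing vertex 7 are not connected in the tree.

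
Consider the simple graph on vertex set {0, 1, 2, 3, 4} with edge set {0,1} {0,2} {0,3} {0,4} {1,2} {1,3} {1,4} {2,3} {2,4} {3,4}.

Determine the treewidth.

A width-4 tree decomposition is:
Bags: B1 = {0, 1, 2, 3, 4}
Tree: (single bag)
With just one bag of size 5, the width is 5 − 1 = 4, so tw(G) ≤ 4. Conversely, {0, 1, 2, 3, 4} is a clique of size 5, and the vertices of any clique must share a bag in every tree decomposition; so some bag has ≥ 5 vertices and tw(G) ≥ 4. Hence tw(G) = 4 exactly.

4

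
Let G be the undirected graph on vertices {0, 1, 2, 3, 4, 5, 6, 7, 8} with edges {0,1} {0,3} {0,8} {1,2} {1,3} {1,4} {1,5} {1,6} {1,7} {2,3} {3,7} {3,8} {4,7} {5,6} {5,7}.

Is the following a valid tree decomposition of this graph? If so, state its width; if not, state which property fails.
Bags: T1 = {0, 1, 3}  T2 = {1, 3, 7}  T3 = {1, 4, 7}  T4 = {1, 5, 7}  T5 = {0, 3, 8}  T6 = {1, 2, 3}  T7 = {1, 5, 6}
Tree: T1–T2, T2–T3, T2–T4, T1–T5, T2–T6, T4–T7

Checking the three conditions: (i) the bags cover all of {0, 1, 2, 3, 4, 5, 6, 7, 8}; (ii) for each edge, some bag contains both endpoints; (iii) the bags containing any fixed vertex form a subtree. All hold, so the decomposition is valid with width 3 − 1 = 2.

Yes; width 2.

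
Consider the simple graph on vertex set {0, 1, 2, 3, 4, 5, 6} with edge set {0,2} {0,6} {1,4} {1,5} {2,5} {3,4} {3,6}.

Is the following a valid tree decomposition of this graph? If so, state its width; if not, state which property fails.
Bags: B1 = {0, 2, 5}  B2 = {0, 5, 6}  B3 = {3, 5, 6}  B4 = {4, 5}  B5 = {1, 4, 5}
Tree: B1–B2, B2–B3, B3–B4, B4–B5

A tree decomposition must satisfy three properties: every vertex lies in some bag; for every edge, both endpoints lie together in some bag; and for every vertex, the bags containing it form a connected subtree. Here edge (3,4) lies in no bag, so the decomposition is invalid.

No — edge (3,4) lies in no bag.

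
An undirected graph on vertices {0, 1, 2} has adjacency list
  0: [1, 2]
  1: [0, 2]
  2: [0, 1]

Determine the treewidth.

A width-2 tree decomposition is:
Bags: B1 = {0, 1, 2}
Tree: (single bag)
A single bag containing all 3 vertices is trivially a valid decomposition of width 2. On the other hand G contains the 3-clique {0, 1, 2}. A clique must lie in a single bag of any decomposition, so no decomposition can have width below 2. Therefore the treewidth is 2.

2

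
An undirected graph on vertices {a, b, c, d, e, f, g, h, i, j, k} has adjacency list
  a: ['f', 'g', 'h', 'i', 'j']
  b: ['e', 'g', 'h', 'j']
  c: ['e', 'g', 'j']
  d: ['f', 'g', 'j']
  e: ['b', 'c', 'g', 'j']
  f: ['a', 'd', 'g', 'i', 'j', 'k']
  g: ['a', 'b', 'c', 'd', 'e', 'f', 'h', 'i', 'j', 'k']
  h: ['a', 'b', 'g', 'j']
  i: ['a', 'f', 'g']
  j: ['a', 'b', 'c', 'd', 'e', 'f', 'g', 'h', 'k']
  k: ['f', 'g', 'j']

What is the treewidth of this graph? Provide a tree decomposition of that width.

Treewidth 3.
One optimal decomposition is:
Bags: B1 = {a, f, g, j}  B2 = {d, f, g, j}  B3 = {a, g, h, j}  B4 = {b, g, h, j}  B5 = {b, e, g, j}  B6 = {c, e, g, j}  B7 = {a, f, g, i}  B8 = {f, g, j, k}
Tree: B1–B2, B1–B3, B3–B4, B4–B5, B5–B6, B1–B7, B2–B8

Each bag holds 4 vertices, so the decomposition has width 3, which upper-bounds the treewidth. For the lower bound, the 4 vertices {d, f, g, j} are pairwise adjacent, and any tree decomposition puts a clique entirely inside one bag — forcing width ≥ 3. Combining the bounds, tw(G) = 3.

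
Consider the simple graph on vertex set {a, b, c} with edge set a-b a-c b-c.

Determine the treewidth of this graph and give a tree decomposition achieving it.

Treewidth 2.
Bags: B1 = {a, b, c}
Tree: (single bag)

With just one bag of size 3, the width is 3 − 1 = 2, so tw(G) ≤ 2. For the lower bound, the 3 vertices {a, b, c} are pairwise adjacent, and any tree decomposition puts a clique entirely inside one bag — forcing width ≥ 2. The upper and lower bounds meet at 2, so that is the treewidth.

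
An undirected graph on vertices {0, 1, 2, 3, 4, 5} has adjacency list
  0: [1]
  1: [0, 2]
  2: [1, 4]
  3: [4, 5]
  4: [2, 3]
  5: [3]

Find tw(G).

1

A width-1 tree decomposition is:
Bags: B1 = {3, 5}  B2 = {3, 4}  B3 = {2, 4}  B4 = {1, 2}  B5 = {0, 1}
Tree: B1–B2, B2–B3, B3–B4, B4–B5
Every bag has size at most 2, so the width is 2 − 1 = 1 and tw(G) ≤ 1. Any graph with an edge has treewidth ≥ 1, and G has the edge 5–3. Therefore the treewidth is 1.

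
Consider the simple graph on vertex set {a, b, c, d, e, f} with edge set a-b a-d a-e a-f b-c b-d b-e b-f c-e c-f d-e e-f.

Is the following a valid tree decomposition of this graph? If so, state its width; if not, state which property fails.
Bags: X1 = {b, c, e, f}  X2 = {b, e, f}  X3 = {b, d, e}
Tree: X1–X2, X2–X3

A tree decomposition must satisfy three properties: every vertex lies in some bag; for every edge, both endpoints lie together in some bag; and for every vertex, the bags containing it form a connected subtree. Here vertex a appears in no bag, so the decomposition is invalid.

No — vertex a appears in no bag.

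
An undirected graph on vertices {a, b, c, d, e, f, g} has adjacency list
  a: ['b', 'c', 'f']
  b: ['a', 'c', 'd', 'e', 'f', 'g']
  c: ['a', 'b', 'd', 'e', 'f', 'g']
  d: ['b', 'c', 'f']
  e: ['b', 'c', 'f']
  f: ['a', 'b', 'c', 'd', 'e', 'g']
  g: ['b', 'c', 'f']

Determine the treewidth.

3

A width-3 tree decomposition is:
Bags: B1 = {b, c, e, f}  B2 = {a, b, c, f}  B3 = {b, c, f, g}  B4 = {b, c, d, f}
Tree: B1–B2, B1–B3, B2–B4
Every bag has size at most 4, so the width is 4 − 1 = 3 and tw(G) ≤ 3. Conversely, {b, c, d, f} is a clique of size 4, and the vertices of any clique must share a bag in every tree decomposition; so some bag has ≥ 4 vertices and tw(G) ≥ 3. The upper and lower bounds meet at 3, so that is the treewidth.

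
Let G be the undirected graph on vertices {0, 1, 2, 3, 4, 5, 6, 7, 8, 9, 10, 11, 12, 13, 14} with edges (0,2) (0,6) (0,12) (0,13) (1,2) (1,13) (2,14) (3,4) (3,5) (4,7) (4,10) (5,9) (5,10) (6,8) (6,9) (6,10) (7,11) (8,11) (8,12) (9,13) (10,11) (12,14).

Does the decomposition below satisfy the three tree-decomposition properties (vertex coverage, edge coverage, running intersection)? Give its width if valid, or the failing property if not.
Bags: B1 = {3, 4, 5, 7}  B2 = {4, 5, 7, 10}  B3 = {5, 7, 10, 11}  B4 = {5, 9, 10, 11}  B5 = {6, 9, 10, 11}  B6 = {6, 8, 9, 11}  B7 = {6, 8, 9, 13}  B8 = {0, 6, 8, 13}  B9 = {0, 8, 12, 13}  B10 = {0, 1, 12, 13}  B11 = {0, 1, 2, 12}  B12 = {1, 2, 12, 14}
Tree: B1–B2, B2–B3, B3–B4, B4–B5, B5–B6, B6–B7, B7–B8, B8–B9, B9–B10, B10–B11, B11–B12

Vertex coverage: the bags together contain {0, 1, 2, 3, 4, 5, 6, 7, 8, 9, 10, 11, 12, 13, 14}, the full vertex set. Edge coverage: each edge of G has both endpoints in at least one bag. Running intersection: for every vertex, the bags containing it form a connected subtree. All three properties hold, so this is a valid tree decomposition of width max|bag| − 1 = 3, and hence tw(G) ≤ 3.

Yes; width 3.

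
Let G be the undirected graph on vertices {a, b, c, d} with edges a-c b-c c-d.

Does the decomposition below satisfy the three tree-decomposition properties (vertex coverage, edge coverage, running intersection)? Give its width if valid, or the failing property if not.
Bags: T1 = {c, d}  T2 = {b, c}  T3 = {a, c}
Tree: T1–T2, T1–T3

Yes; width 1.

Every vertex of G appears in some bag (union = {a, b, c, d}); every edge is covered by a bag; and for each vertex v the set of bags containing v is connected in the bag tree. The decomposition is therefore valid. The largest bag has 2 vertices, so the width is 1.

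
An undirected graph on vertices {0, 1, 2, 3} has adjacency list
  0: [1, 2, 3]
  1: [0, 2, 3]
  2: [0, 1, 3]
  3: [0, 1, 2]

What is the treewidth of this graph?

A width-3 tree decomposition is:
Bags: B1 = {0, 1, 2, 3}
Tree: (single bag)
A single bag containing all 4 vertices is trivially a valid decomposition of width 3. Conversely, {0, 1, 2, 3} is a clique of size 4, and the vertices of any clique must share a bag in every tree decomposition; so some bag has ≥ 4 vertices and tw(G) ≥ 3. The upper and lower bounds meet at 3, so that is the treewidth.

3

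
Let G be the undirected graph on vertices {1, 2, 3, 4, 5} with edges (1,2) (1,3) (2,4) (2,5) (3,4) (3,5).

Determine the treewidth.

A width-2 tree decomposition is:
Bags: B1 = {2, 3, 4}  B2 = {2, 3, 5}  B3 = {1, 2, 3}
Tree: B1–B2, B2–B3
Every bag has size at most 3, so the width is 3 − 1 = 2 and tw(G) ≤ 2. The edges 3–4–2–5–3 form a cycle, so G is not a tree and its treewidth is at least 2. Combining the bounds, tw(G) = 2.

2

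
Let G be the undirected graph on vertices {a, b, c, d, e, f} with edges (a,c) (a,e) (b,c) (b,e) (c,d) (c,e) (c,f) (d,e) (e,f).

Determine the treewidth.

A width-2 tree decomposition is:
Bags: B1 = {a, c, e}  B2 = {c, e, f}  B3 = {b, c, e}  B4 = {c, d, e}
Tree: B1–B2, B1–B3, B1–B4
The largest bag has 3 vertices, giving width 2; this decomposition certifies tw(G) ≤ 2. On the other hand G contains the 3-clique {c, d, e}. A clique must lie in a single bag of any decomposition, so no decomposition can have width below 2. Hence tw(G) = 2 exactly.

2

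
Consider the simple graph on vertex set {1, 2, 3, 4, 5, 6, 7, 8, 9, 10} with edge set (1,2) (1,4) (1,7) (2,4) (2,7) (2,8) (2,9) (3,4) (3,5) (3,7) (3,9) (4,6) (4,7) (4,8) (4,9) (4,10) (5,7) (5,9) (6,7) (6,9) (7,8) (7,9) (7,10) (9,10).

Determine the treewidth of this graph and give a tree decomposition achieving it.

Treewidth 3.
One such decomposition:
Bags: B1 = {4, 6, 7, 9}  B2 = {2, 4, 7, 9}  B3 = {2, 4, 7, 8}  B4 = {4, 7, 9, 10}  B5 = {3, 4, 7, 9}  B6 = {3, 5, 7, 9}  B7 = {1, 2, 4, 7}
Tree: B1–B2, B2–B3, B1–B4, B4–B5, B5–B6, B3–B7

The largest bag has 4 vertices, giving width 3; this decomposition certifies tw(G) ≤ 3. Conversely, {2, 4, 7, 8} is a clique of size 4, and the vertices of any clique must share a bag in every tree decomposition; so some bag has ≥ 4 vertices and tw(G) ≥ 3. The upper and lower bounds meet at 3, so that is the treewidth.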